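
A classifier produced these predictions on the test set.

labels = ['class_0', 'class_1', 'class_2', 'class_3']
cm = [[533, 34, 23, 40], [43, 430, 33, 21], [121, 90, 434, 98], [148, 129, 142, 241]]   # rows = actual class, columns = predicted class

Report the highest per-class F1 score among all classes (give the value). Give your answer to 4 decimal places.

Per-class F1 score (2·TP/(2·TP+FP+FN)):
  class_0: TP=533, FP=43+121+148=312, FN=34+23+40=97 → 1066/1475 = 0.72271
  class_1: TP=430, FP=34+90+129=253, FN=43+33+21=97 → 860/1210 = 0.71074
  class_2: TP=434, FP=23+33+142=198, FN=121+90+98=309 → 868/1375 = 0.63127
  class_3: TP=241, FP=40+21+98=159, FN=148+129+142=419 → 482/1060 = 0.45472
Highest is class 'class_0' with F1 score = 0.7227.

0.7227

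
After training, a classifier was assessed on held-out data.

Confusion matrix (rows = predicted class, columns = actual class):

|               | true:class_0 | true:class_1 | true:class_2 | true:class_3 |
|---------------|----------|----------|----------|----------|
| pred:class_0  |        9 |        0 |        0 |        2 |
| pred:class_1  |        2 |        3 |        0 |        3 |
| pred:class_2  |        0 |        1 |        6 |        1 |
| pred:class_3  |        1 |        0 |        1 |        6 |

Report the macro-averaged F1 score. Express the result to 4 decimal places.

Per-class F1 score (2·TP/(2·TP+FP+FN)):
  class_0: TP=9, FP=0+0+2=2, FN=2+0+1=3 → 18/23 = 0.78261
  class_1: TP=3, FP=2+0+3=5, FN=0+1+0=1 → 6/12 = 0.50000
  class_2: TP=6, FP=0+1+1=2, FN=0+0+1=1 → 12/15 = 0.80000
  class_3: TP=6, FP=1+0+1=2, FN=2+3+1=6 → 12/20 = 0.60000
Macro-F1 score = mean = (0.78261 + 0.50000 + 0.80000 + 0.60000) / 4 = 0.6707

0.6707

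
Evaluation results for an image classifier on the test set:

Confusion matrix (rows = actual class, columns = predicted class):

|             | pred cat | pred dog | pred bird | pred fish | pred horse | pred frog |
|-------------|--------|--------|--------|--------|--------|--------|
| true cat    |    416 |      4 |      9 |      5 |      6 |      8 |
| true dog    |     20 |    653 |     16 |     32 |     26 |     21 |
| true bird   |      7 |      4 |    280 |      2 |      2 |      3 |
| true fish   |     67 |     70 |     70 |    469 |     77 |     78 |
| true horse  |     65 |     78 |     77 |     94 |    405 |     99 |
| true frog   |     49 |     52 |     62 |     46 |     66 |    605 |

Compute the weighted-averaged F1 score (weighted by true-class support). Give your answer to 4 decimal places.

0.6920

Per-class F1 score (2·TP/(2·TP+FP+FN)):
  cat: TP=416, FP=20+7+67+65+49=208, FN=4+9+5+6+8=32 → 832/1072 = 0.77612
  dog: TP=653, FP=4+4+70+78+52=208, FN=20+16+32+26+21=115 → 1306/1629 = 0.80172
  bird: TP=280, FP=9+16+70+77+62=234, FN=7+4+2+2+3=18 → 560/812 = 0.68966
  fish: TP=469, FP=5+32+2+94+46=179, FN=67+70+70+77+78=362 → 938/1479 = 0.63421
  horse: TP=405, FP=6+26+2+77+66=177, FN=65+78+77+94+99=413 → 810/1400 = 0.57857
  frog: TP=605, FP=8+21+3+78+99=209, FN=49+52+62+46+66=275 → 1210/1694 = 0.71429
Weighted-F1 score = Σ (supportᵢ/N)·F1 scoreᵢ with N=4043: (448/4043)·0.77612 + (768/4043)·0.80172 + (298/4043)·0.68966 + (831/4043)·0.63421 + (818/4043)·0.57857 + (880/4043)·0.71429 = 0.6920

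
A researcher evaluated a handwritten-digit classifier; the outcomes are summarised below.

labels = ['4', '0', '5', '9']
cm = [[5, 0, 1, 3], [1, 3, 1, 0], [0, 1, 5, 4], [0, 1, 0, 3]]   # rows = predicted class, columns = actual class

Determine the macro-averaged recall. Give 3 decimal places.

0.612

Per-class recall (TP/(TP+FN)):
  4: TP=5, FN=1+0+0=1 → 5/6 = 0.8333
  0: TP=3, FN=0+1+1=2 → 3/5 = 0.6000
  5: TP=5, FN=1+1+0=2 → 5/7 = 0.7143
  9: TP=3, FN=3+0+4=7 → 3/10 = 0.3000
Macro-recall = mean = (0.8333 + 0.6000 + 0.7143 + 0.3000) / 4 = 0.612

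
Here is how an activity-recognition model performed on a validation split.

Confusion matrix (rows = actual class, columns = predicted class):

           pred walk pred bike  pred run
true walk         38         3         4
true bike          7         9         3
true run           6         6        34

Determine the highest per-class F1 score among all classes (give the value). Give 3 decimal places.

Per-class F1 score (2·TP/(2·TP+FP+FN)):
  walk: TP=38, FP=7+6=13, FN=3+4=7 → 76/96 = 0.7917
  bike: TP=9, FP=3+6=9, FN=7+3=10 → 18/37 = 0.4865
  run: TP=34, FP=4+3=7, FN=6+6=12 → 68/87 = 0.7816
Highest is class 'walk' with F1 score = 0.792.

0.792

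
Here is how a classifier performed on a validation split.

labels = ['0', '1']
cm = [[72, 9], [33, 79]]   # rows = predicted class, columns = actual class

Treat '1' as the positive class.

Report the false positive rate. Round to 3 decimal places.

0.314

FPR = FP/(FP+TN) = 33/(33+72) = 0.314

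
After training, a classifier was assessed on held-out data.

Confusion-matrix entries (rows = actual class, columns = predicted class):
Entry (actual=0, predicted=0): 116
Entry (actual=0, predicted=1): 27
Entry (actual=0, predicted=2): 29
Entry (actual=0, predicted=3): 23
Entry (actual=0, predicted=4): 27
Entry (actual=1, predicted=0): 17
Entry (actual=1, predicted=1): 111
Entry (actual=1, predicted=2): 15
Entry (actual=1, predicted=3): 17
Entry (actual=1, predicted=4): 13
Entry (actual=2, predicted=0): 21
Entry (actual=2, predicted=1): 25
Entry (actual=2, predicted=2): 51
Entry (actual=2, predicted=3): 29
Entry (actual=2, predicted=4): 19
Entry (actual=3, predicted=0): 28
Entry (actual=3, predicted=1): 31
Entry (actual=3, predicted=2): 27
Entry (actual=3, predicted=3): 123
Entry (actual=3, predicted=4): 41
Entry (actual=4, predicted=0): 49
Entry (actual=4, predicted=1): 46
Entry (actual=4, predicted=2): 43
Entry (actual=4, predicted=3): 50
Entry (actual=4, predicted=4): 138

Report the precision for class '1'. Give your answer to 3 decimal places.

One-vs-rest for '1': TP = diagonal; FP = other classes predicted '1'; FN = '1' predicted as other.
precision = TP/(TP+FP).
1: TP=111, FP=27+25+31+46=129 → 111/240 = 0.4625

0.463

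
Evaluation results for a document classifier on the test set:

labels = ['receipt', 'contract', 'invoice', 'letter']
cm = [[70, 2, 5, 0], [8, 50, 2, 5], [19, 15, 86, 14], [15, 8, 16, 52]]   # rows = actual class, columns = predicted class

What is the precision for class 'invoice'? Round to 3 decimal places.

0.789

precision = TP/(TP+FP).
invoice: TP=86, FP=5+2+16=23 → 86/109 = 0.7890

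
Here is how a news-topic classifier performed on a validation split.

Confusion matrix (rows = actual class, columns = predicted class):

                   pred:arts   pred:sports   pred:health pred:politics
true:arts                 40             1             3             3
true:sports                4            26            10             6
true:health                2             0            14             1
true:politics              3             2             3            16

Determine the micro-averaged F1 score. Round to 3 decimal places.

Micro-averaging pools counts across classes: ΣTP=96, ΣFP=38, ΣFN=38.
Micro-F1 score = 2·TP/(2·TP+FP+FN) on pooled counts = 0.716 (equals overall accuracy in single-label multiclass).

0.716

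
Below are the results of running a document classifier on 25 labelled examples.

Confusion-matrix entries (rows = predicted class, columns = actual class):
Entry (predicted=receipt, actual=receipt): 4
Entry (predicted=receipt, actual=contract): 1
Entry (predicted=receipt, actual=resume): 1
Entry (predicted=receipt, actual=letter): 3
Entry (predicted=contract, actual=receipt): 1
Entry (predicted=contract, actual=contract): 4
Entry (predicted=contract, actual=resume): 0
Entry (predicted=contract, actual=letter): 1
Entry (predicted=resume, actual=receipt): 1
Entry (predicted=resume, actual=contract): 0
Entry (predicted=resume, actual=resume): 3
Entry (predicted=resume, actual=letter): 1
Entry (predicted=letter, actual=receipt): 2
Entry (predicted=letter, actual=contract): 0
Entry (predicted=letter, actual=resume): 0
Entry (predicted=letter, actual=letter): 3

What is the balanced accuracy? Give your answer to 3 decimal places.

0.606

Balanced accuracy = mean of per-class recall.
  receipt: recall = 4/8 = 0.5000
  contract: recall = 4/5 = 0.8000
  resume: recall = 3/4 = 0.7500
  letter: recall = 3/8 = 0.3750
Mean = (0.5000 + 0.8000 + 0.7500 + 0.3750) / 4 = 0.606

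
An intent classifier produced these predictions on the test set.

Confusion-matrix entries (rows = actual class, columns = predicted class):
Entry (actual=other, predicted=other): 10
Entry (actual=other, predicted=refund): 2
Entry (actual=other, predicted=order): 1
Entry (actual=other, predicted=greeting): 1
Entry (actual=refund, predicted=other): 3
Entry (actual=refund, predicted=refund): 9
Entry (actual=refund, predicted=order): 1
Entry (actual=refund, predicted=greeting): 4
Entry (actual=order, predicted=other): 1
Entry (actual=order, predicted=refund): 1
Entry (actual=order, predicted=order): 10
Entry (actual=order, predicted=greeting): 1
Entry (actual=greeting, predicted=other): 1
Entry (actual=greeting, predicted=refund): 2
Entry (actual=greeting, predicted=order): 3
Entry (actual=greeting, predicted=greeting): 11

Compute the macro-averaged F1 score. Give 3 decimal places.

Per-class F1 score (2·TP/(2·TP+FP+FN)):
  other: TP=10, FP=3+1+1=5, FN=2+1+1=4 → 20/29 = 0.6897
  refund: TP=9, FP=2+1+2=5, FN=3+1+4=8 → 18/31 = 0.5806
  order: TP=10, FP=1+1+3=5, FN=1+1+1=3 → 20/28 = 0.7143
  greeting: TP=11, FP=1+4+1=6, FN=1+2+3=6 → 22/34 = 0.6471
Macro-F1 score = mean = (0.6897 + 0.5806 + 0.7143 + 0.6471) / 4 = 0.658

0.658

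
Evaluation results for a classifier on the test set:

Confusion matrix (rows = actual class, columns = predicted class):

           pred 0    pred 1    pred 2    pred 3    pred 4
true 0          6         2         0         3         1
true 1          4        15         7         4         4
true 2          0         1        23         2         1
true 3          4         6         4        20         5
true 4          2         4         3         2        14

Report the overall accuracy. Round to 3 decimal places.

Accuracy = trace / total = (6+15+23+20+14=78) / 137 = 78/137 = 0.569

0.569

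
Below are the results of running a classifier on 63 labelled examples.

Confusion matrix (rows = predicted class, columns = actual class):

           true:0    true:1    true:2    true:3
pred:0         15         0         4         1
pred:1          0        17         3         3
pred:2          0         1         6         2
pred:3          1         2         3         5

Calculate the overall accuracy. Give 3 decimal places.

0.683

Accuracy = trace / total = (15+17+6+5=43) / 63 = 43/63 = 0.683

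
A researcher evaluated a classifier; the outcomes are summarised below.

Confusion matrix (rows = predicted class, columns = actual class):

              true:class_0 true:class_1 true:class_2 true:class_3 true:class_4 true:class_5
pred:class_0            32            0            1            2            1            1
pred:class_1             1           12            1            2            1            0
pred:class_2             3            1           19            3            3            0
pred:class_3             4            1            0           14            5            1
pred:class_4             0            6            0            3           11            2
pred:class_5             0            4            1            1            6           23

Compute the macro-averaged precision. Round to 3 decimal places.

0.657

Per-class precision (TP/(TP+FP)):
  class_0: TP=32, FP=0+1+2+1+1=5 → 32/37 = 0.8649
  class_1: TP=12, FP=1+1+2+1+0=5 → 12/17 = 0.7059
  class_2: TP=19, FP=3+1+3+3+0=10 → 19/29 = 0.6552
  class_3: TP=14, FP=4+1+0+5+1=11 → 14/25 = 0.5600
  class_4: TP=11, FP=0+6+0+3+2=11 → 11/22 = 0.5000
  class_5: TP=23, FP=0+4+1+1+6=12 → 23/35 = 0.6571
Macro-precision = mean = (0.8649 + 0.7059 + 0.6552 + 0.5600 + 0.5000 + 0.6571) / 6 = 0.657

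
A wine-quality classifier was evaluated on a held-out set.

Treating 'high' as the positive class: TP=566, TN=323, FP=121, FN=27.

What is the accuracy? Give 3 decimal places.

0.857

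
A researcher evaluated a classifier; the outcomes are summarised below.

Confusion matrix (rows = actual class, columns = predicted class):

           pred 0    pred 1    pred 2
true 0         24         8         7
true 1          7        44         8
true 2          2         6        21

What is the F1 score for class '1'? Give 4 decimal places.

0.7521

F1 score = 2·TP/(2·TP+FP+FN).
1: TP=44, FP=8+6=14, FN=7+8=15 → 88/117 = 0.75214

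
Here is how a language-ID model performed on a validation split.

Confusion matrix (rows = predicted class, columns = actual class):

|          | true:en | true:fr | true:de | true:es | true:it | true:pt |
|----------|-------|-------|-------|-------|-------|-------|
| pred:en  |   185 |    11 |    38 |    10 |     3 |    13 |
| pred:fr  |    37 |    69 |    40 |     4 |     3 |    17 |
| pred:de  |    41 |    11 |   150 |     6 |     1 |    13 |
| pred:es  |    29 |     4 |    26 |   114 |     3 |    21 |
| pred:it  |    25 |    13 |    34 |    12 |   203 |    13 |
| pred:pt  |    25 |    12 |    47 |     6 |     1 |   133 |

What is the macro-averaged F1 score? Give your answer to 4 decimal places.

0.6142

Per-class F1 score (2·TP/(2·TP+FP+FN)):
  en: TP=185, FP=11+38+10+3+13=75, FN=37+41+29+25+25=157 → 370/602 = 0.61462
  fr: TP=69, FP=37+40+4+3+17=101, FN=11+11+4+13+12=51 → 138/290 = 0.47586
  de: TP=150, FP=41+11+6+1+13=72, FN=38+40+26+34+47=185 → 300/557 = 0.53860
  es: TP=114, FP=29+4+26+3+21=83, FN=10+4+6+12+6=38 → 228/349 = 0.65330
  it: TP=203, FP=25+13+34+12+13=97, FN=3+3+1+3+1=11 → 406/514 = 0.78988
  pt: TP=133, FP=25+12+47+6+1=91, FN=13+17+13+21+13=77 → 266/434 = 0.61290
Macro-F1 score = mean = (0.61462 + 0.47586 + 0.53860 + 0.65330 + 0.78988 + 0.61290) / 6 = 0.6142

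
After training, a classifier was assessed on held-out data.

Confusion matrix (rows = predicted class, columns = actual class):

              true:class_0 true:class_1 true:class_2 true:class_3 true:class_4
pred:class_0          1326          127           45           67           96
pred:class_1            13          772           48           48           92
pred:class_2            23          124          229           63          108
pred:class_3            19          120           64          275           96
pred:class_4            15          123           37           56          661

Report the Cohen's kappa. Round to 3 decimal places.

Observed agreement pₒ = trace/N = 3263/4647 = 0.7022
Expected agreement pₑ = Σ (rowᵢ·colᵢ)/N² = (1396·1661 + 1266·973 + 423·547 + 509·574 + 1053·892)/4647² = 0.2322
κ = (pₒ − pₑ)/(1 − pₑ) = (0.7022 − 0.2322)/(1 − 0.2322) = 0.612

0.612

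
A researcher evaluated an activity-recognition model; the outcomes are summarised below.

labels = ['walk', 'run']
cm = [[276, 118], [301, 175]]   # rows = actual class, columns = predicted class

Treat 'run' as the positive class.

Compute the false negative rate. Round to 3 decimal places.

FNR = FN/(FN+TP) = 301/(301+175) = 0.632

0.632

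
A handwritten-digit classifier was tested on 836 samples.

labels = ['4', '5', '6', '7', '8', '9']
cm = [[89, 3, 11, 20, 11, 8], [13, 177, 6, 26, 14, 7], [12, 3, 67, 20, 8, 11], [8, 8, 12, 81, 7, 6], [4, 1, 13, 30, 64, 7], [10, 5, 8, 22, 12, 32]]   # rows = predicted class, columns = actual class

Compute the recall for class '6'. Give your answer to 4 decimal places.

0.5726

One-vs-rest for '6': TP = diagonal; FP = other classes predicted '6'; FN = '6' predicted as other.
recall = TP/(TP+FN).
6: TP=67, FN=11+6+12+13+8=50 → 67/117 = 0.57265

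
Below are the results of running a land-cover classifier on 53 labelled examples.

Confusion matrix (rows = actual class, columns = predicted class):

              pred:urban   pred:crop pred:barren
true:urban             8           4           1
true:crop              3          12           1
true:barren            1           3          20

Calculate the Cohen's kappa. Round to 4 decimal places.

Observed agreement pₒ = trace/N = 40/53 = 0.75472
Expected agreement pₑ = Σ (rowᵢ·colᵢ)/N² = (13·12 + 16·19 + 24·22)/53² = 0.35173
κ = (pₒ − pₑ)/(1 − pₑ) = (0.75472 − 0.35173)/(1 − 0.35173) = 0.6216

0.6216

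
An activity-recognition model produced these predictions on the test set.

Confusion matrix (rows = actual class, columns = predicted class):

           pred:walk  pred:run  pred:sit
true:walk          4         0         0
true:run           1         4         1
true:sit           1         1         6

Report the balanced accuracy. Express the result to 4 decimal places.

0.8056

Balanced accuracy = mean of per-class recall.
  walk: recall = 4/4 = 1.00000
  run: recall = 4/6 = 0.66667
  sit: recall = 6/8 = 0.75000
Mean = (1.00000 + 0.66667 + 0.75000) / 3 = 0.8056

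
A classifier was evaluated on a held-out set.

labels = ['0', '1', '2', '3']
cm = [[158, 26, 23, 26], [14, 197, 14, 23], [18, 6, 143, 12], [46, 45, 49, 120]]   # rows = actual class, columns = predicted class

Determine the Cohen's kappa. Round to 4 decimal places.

0.5627

Observed agreement pₒ = trace/N = 618/920 = 0.67174
Expected agreement pₑ = Σ (rowᵢ·colᵢ)/N² = (233·236 + 248·274 + 179·229 + 260·181)/920² = 0.24928
κ = (pₒ − pₑ)/(1 − pₑ) = (0.67174 − 0.24928)/(1 − 0.24928) = 0.5627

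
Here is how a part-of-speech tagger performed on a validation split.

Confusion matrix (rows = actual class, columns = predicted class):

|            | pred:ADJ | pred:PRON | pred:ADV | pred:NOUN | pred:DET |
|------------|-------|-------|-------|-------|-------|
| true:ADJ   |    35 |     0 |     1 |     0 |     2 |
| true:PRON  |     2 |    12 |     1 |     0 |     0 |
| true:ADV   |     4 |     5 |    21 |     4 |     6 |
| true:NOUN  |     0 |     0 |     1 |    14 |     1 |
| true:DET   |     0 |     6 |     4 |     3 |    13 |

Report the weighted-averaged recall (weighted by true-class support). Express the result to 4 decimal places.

0.7037

Per-class recall (TP/(TP+FN)):
  ADJ: TP=35, FN=0+1+0+2=3 → 35/38 = 0.92105
  PRON: TP=12, FN=2+1+0+0=3 → 12/15 = 0.80000
  ADV: TP=21, FN=4+5+4+6=19 → 21/40 = 0.52500
  NOUN: TP=14, FN=0+0+1+1=2 → 14/16 = 0.87500
  DET: TP=13, FN=0+6+4+3=13 → 13/26 = 0.50000
Weighted-recall = Σ (supportᵢ/N)·recallᵢ with N=135: (38/135)·0.92105 + (15/135)·0.80000 + (40/135)·0.52500 + (16/135)·0.87500 + (26/135)·0.50000 = 0.7037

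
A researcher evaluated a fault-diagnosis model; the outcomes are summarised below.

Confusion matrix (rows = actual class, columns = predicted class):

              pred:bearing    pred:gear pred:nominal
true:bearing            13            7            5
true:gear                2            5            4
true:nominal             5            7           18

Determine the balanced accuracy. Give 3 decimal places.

Balanced accuracy = mean of per-class recall.
  bearing: recall = 13/25 = 0.5200
  gear: recall = 5/11 = 0.4545
  nominal: recall = 18/30 = 0.6000
Mean = (0.5200 + 0.4545 + 0.6000) / 3 = 0.525

0.525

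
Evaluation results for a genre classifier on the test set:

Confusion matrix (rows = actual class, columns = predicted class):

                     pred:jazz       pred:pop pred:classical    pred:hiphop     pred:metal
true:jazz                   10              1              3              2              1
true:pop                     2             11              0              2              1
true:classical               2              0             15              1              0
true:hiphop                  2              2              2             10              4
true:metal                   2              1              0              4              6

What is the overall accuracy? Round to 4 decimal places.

0.6190

Accuracy = trace / total = (10+11+15+10+6=52) / 84 = 52/84 = 0.6190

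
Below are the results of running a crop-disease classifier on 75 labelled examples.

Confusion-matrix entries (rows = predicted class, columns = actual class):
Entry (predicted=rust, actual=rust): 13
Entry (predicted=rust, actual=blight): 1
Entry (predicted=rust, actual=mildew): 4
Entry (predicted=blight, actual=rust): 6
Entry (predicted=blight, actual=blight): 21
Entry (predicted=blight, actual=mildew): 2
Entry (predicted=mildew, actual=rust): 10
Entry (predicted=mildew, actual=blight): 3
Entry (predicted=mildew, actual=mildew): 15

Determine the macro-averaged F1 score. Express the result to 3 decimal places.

0.648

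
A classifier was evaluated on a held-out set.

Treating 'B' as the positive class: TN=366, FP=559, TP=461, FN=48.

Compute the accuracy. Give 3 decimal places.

0.577

Accuracy = (TP+TN)/N = (461+366)/1434 = 0.577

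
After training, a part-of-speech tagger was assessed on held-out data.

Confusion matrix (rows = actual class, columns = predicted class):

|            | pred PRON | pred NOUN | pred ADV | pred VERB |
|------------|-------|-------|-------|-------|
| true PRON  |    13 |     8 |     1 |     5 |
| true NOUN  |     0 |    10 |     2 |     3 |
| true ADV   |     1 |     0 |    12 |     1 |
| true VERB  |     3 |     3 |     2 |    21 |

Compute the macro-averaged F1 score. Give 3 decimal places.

Per-class F1 score (2·TP/(2·TP+FP+FN)):
  PRON: TP=13, FP=0+1+3=4, FN=8+1+5=14 → 26/44 = 0.5909
  NOUN: TP=10, FP=8+0+3=11, FN=0+2+3=5 → 20/36 = 0.5556
  ADV: TP=12, FP=1+2+2=5, FN=1+0+1=2 → 24/31 = 0.7742
  VERB: TP=21, FP=5+3+1=9, FN=3+3+2=8 → 42/59 = 0.7119
Macro-F1 score = mean = (0.5909 + 0.5556 + 0.7742 + 0.7119) / 4 = 0.658

0.658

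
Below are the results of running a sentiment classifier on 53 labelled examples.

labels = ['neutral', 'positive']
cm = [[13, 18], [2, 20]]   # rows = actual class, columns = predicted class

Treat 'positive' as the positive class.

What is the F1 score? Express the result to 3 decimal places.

0.667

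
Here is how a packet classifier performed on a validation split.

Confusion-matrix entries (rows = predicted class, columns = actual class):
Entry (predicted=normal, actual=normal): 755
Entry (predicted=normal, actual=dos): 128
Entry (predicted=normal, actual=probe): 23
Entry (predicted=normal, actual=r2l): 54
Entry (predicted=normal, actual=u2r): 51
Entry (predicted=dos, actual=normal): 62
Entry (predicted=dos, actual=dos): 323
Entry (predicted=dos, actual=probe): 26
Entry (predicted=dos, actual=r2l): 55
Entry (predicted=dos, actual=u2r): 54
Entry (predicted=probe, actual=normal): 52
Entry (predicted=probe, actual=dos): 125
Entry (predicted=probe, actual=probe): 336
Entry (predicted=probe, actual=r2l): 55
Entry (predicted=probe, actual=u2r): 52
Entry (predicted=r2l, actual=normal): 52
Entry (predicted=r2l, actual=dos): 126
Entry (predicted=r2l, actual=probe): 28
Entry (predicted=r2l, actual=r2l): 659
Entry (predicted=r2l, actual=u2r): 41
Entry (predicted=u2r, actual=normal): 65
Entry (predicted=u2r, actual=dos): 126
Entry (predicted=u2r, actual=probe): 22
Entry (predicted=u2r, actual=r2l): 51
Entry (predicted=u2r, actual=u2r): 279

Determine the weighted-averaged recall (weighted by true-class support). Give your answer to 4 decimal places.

0.6533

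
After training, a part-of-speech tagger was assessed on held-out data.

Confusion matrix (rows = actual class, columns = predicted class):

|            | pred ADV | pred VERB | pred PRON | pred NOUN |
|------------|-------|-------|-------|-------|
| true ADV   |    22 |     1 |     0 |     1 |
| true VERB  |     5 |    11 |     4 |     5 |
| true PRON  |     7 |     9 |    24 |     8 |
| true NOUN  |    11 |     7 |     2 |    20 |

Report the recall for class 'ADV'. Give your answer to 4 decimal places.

Treat 'ADV' as positive and all other classes as negative.
recall = TP/(TP+FN).
ADV: TP=22, FN=1+0+1=2 → 22/24 = 0.91667

0.9167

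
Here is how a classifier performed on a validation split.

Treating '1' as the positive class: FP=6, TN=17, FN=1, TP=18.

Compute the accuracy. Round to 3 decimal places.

Accuracy = (TP+TN)/N = (18+17)/42 = 0.833

0.833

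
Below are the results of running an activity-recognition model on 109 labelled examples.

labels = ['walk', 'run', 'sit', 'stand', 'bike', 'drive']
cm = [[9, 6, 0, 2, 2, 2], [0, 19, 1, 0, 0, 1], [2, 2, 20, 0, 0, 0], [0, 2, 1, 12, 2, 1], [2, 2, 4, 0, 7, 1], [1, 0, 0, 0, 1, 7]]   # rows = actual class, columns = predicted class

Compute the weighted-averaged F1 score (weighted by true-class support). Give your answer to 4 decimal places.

Per-class F1 score (2·TP/(2·TP+FP+FN)):
  walk: TP=9, FP=0+2+0+2+1=5, FN=6+0+2+2+2=12 → 18/35 = 0.51429
  run: TP=19, FP=6+2+2+2+0=12, FN=0+1+0+0+1=2 → 38/52 = 0.73077
  sit: TP=20, FP=0+1+1+4+0=6, FN=2+2+0+0+0=4 → 40/50 = 0.80000
  stand: TP=12, FP=2+0+0+0+0=2, FN=0+2+1+2+1=6 → 24/32 = 0.75000
  bike: TP=7, FP=2+0+0+2+1=5, FN=2+2+4+0+1=9 → 14/28 = 0.50000
  drive: TP=7, FP=2+1+0+1+1=5, FN=1+0+0+0+1=2 → 14/21 = 0.66667
Weighted-F1 score = Σ (supportᵢ/N)·F1 scoreᵢ with N=109: (21/109)·0.51429 + (21/109)·0.73077 + (24/109)·0.80000 + (18/109)·0.75000 + (16/109)·0.50000 + (9/109)·0.66667 = 0.6683

0.6683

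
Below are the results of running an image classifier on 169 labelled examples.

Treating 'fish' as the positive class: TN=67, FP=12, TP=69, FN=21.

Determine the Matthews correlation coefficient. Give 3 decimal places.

0.614

MCC = (TP·TN − FP·FN) / √((TP+FP)(TP+FN)(TN+FP)(TN+FN))
Numerator = 69·67 − 12·21 = 4371
Denominator = √(81·90·79·88) = √50680080 = 7118.9943
MCC = 4371 / 7118.9943 = 0.614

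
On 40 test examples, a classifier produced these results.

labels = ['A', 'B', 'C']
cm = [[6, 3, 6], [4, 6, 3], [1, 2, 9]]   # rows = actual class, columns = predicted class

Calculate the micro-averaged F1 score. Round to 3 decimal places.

0.525

Micro-averaging pools counts across classes: ΣTP=21, ΣFP=19, ΣFN=19.
Micro-F1 score = 2·TP/(2·TP+FP+FN) on pooled counts = 0.525 (equals overall accuracy in single-label multiclass).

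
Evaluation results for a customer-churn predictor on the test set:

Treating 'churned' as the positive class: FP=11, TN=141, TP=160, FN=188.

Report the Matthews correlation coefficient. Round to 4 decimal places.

MCC = (TP·TN − FP·FN) / √((TP+FP)(TP+FN)(TN+FP)(TN+FN))
Numerator = 160·141 − 11·188 = 20492
Denominator = √(171·348·152·329) = √2975876064 = 54551.5908
MCC = 20492 / 54551.5908 = 0.3756

0.3756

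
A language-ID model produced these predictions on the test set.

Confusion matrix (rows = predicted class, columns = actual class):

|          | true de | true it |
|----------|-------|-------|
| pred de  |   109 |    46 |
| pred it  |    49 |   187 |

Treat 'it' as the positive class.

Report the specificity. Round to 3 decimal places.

0.690

Specificity = TN/(TN+FP) = 109/(109+49) = 0.690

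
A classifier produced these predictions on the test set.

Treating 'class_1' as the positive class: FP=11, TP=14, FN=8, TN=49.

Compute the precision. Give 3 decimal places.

Precision = TP/(TP+FP) = 14/(14+11) = 14/25 = 0.560

0.560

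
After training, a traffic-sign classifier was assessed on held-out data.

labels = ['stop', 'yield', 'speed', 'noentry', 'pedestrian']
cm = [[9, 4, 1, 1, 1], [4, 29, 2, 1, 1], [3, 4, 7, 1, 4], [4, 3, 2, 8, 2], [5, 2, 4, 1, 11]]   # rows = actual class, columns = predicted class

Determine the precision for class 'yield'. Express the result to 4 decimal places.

0.6905

Take TP from the diagonal, FP from the rest of the 'yield' prediction marginal, FN from the rest of the 'yield' actual marginal.
precision = TP/(TP+FP).
yield: TP=29, FP=4+4+3+2=13 → 29/42 = 0.69048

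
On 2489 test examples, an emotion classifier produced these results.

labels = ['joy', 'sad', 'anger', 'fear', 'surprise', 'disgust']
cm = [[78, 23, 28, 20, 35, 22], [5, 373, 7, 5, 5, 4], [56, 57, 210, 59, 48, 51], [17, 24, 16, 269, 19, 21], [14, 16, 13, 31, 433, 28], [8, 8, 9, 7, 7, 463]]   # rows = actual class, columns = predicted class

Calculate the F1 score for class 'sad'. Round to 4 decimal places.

Take TP from the diagonal, FP from the rest of the 'sad' prediction marginal, FN from the rest of the 'sad' actual marginal.
F1 score = 2·TP/(2·TP+FP+FN).
sad: TP=373, FP=23+57+24+16+8=128, FN=5+7+5+5+4=26 → 746/900 = 0.82889

0.8289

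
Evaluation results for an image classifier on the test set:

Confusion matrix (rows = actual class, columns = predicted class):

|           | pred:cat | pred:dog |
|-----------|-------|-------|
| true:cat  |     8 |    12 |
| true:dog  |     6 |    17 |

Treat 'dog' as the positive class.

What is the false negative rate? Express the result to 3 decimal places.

0.261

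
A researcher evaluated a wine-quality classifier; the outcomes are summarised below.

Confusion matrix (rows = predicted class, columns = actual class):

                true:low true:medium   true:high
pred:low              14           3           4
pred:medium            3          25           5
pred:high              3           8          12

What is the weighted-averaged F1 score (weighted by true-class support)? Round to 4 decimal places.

0.6649

Per-class F1 score (2·TP/(2·TP+FP+FN)):
  low: TP=14, FP=3+4=7, FN=3+3=6 → 28/41 = 0.68293
  medium: TP=25, FP=3+5=8, FN=3+8=11 → 50/69 = 0.72464
  high: TP=12, FP=3+8=11, FN=4+5=9 → 24/44 = 0.54545
Weighted-F1 score = Σ (supportᵢ/N)·F1 scoreᵢ with N=77: (20/77)·0.68293 + (36/77)·0.72464 + (21/77)·0.54545 = 0.6649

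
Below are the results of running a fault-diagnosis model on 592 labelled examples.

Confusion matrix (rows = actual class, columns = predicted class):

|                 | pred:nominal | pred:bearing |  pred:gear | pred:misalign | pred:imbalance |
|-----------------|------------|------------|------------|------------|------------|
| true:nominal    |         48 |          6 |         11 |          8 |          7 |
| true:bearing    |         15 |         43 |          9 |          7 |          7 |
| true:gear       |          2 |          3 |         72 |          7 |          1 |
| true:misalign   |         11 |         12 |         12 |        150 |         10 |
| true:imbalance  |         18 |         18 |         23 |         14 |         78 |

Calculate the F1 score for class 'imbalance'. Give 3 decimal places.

0.614

F1 score = 2·TP/(2·TP+FP+FN).
imbalance: TP=78, FP=7+7+1+10=25, FN=18+18+23+14=73 → 156/254 = 0.6142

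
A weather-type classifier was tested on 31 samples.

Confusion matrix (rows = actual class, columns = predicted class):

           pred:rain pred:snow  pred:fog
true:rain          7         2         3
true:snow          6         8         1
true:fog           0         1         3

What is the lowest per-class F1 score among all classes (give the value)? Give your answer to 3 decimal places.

0.545

Per-class F1 score (2·TP/(2·TP+FP+FN)):
  rain: TP=7, FP=6+0=6, FN=2+3=5 → 14/25 = 0.5600
  snow: TP=8, FP=2+1=3, FN=6+1=7 → 16/26 = 0.6154
  fog: TP=3, FP=3+1=4, FN=0+1=1 → 6/11 = 0.5455
Lowest is class 'fog' with F1 score = 0.545.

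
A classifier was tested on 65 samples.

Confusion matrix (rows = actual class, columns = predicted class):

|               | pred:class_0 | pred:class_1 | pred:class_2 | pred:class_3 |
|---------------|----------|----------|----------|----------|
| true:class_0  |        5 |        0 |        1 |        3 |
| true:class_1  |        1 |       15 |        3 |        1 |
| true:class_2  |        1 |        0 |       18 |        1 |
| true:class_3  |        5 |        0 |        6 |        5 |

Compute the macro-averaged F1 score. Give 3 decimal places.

Per-class F1 score (2·TP/(2·TP+FP+FN)):
  class_0: TP=5, FP=1+1+5=7, FN=0+1+3=4 → 10/21 = 0.4762
  class_1: TP=15, FP=0+0+0=0, FN=1+3+1=5 → 30/35 = 0.8571
  class_2: TP=18, FP=1+3+6=10, FN=1+0+1=2 → 36/48 = 0.7500
  class_3: TP=5, FP=3+1+1=5, FN=5+0+6=11 → 10/26 = 0.3846
Macro-F1 score = mean = (0.4762 + 0.8571 + 0.7500 + 0.3846) / 4 = 0.617

0.617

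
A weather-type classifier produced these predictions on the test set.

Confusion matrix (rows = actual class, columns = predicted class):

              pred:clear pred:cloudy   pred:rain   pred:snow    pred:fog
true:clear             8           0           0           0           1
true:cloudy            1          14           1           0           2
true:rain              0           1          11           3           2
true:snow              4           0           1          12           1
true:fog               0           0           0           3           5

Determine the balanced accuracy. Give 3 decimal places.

0.721

Balanced accuracy = mean of per-class recall.
  clear: recall = 8/9 = 0.8889
  cloudy: recall = 14/18 = 0.7778
  rain: recall = 11/17 = 0.6471
  snow: recall = 12/18 = 0.6667
  fog: recall = 5/8 = 0.6250
Mean = (0.8889 + 0.7778 + 0.6471 + 0.6667 + 0.6250) / 5 = 0.721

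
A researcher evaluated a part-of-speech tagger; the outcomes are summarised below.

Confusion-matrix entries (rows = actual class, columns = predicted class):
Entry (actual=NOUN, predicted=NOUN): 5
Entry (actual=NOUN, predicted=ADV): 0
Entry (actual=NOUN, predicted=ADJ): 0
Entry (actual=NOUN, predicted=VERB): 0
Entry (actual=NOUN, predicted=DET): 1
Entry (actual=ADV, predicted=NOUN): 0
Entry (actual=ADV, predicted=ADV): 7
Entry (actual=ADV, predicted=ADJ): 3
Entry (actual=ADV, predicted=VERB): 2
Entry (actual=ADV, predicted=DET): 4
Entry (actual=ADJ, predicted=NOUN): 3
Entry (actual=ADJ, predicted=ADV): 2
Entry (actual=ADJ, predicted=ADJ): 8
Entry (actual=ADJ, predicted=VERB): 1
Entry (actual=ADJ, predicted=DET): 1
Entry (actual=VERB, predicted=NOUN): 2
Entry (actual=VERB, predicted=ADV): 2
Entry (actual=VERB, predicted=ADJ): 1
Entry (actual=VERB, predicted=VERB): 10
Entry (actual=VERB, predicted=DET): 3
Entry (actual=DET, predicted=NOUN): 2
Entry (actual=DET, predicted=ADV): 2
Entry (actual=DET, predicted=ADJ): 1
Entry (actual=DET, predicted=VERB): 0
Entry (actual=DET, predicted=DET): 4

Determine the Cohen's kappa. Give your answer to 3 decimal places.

0.413

Observed agreement pₒ = trace/N = 34/64 = 0.5313
Expected agreement pₑ = Σ (rowᵢ·colᵢ)/N² = (6·12 + 16·13 + 15·13 + 18·13 + 9·13)/64² = 0.2017
κ = (pₒ − pₑ)/(1 − pₑ) = (0.5313 − 0.2017)/(1 − 0.2017) = 0.413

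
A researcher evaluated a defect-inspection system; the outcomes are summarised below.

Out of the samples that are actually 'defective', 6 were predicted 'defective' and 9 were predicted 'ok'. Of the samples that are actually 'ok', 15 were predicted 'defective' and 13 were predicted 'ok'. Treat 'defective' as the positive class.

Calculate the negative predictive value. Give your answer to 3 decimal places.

NPV = TN/(TN+FN) = 13/(13+9) = 0.591

0.591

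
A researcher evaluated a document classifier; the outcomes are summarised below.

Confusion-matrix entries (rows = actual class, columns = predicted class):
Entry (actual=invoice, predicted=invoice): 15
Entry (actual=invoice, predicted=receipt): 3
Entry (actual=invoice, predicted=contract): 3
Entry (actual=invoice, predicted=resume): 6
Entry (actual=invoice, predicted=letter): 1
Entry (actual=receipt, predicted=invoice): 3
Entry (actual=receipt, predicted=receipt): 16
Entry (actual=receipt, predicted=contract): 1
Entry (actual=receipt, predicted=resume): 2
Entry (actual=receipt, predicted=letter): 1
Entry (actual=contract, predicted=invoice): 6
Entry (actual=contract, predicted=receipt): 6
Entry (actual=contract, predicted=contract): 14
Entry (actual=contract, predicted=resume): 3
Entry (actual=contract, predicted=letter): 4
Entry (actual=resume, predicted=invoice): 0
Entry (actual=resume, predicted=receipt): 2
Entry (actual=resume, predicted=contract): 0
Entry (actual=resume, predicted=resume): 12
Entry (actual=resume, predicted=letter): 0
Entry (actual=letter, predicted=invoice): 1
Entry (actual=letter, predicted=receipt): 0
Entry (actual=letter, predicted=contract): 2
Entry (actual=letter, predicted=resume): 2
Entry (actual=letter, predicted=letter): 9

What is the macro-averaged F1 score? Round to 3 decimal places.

0.594

Per-class F1 score (2·TP/(2·TP+FP+FN)):
  invoice: TP=15, FP=3+6+0+1=10, FN=3+3+6+1=13 → 30/53 = 0.5660
  receipt: TP=16, FP=3+6+2+0=11, FN=3+1+2+1=7 → 32/50 = 0.6400
  contract: TP=14, FP=3+1+0+2=6, FN=6+6+3+4=19 → 28/53 = 0.5283
  resume: TP=12, FP=6+2+3+2=13, FN=0+2+0+0=2 → 24/39 = 0.6154
  letter: TP=9, FP=1+1+4+0=6, FN=1+0+2+2=5 → 18/29 = 0.6207
Macro-F1 score = mean = (0.5660 + 0.6400 + 0.5283 + 0.6154 + 0.6207) / 5 = 0.594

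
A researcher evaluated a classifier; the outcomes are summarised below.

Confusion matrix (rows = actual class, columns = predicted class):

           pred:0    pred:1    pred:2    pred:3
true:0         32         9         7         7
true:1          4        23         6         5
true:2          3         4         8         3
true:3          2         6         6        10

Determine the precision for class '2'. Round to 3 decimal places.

Treat '2' as positive and all other classes as negative.
precision = TP/(TP+FP).
2: TP=8, FP=7+6+6=19 → 8/27 = 0.2963

0.296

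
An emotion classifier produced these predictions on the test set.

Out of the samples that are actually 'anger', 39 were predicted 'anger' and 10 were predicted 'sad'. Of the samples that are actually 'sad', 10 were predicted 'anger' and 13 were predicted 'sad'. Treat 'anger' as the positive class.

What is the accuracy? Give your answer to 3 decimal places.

0.722

Accuracy = (TP+TN)/N = (39+13)/72 = 0.722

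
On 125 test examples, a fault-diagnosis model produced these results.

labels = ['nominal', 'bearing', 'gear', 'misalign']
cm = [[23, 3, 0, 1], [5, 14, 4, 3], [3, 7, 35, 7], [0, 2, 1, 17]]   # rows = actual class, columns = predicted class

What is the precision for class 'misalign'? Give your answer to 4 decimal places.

precision = TP/(TP+FP).
misalign: TP=17, FP=1+3+7=11 → 17/28 = 0.60714

0.6071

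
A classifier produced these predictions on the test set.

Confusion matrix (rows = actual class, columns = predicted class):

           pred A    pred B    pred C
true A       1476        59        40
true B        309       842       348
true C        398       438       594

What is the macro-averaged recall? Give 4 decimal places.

0.6381

Per-class recall (TP/(TP+FN)):
  A: TP=1476, FN=59+40=99 → 1476/1575 = 0.93714
  B: TP=842, FN=309+348=657 → 842/1499 = 0.56171
  C: TP=594, FN=398+438=836 → 594/1430 = 0.41538
Macro-recall = mean = (0.93714 + 0.56171 + 0.41538) / 3 = 0.6381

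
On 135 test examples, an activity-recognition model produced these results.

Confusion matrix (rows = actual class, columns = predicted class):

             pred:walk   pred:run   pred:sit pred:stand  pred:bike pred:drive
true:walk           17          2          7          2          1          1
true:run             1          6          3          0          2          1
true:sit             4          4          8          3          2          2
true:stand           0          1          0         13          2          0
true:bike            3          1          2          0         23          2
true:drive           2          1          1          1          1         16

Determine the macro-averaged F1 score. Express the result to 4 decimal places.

Per-class F1 score (2·TP/(2·TP+FP+FN)):
  walk: TP=17, FP=1+4+0+3+2=10, FN=2+7+2+1+1=13 → 34/57 = 0.59649
  run: TP=6, FP=2+4+1+1+1=9, FN=1+3+0+2+1=7 → 12/28 = 0.42857
  sit: TP=8, FP=7+3+0+2+1=13, FN=4+4+3+2+2=15 → 16/44 = 0.36364
  stand: TP=13, FP=2+0+3+0+1=6, FN=0+1+0+2+0=3 → 26/35 = 0.74286
  bike: TP=23, FP=1+2+2+2+1=8, FN=3+1+2+0+2=8 → 46/62 = 0.74194
  drive: TP=16, FP=1+1+2+0+2=6, FN=2+1+1+1+1=6 → 32/44 = 0.72727
Macro-F1 score = mean = (0.59649 + 0.42857 + 0.36364 + 0.74286 + 0.74194 + 0.72727) / 6 = 0.6001

0.6001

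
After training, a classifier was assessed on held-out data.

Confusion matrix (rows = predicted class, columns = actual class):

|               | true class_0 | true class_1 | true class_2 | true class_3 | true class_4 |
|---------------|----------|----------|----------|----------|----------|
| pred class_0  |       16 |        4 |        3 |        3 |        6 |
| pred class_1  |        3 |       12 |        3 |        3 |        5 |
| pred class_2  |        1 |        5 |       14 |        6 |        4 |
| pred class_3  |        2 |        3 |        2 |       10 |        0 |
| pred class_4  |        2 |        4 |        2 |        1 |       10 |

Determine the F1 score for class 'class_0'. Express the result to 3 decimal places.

Take TP from the diagonal, FP from the rest of the 'class_0' prediction marginal, FN from the rest of the 'class_0' actual marginal.
F1 score = 2·TP/(2·TP+FP+FN).
class_0: TP=16, FP=4+3+3+6=16, FN=3+1+2+2=8 → 32/56 = 0.5714

0.571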